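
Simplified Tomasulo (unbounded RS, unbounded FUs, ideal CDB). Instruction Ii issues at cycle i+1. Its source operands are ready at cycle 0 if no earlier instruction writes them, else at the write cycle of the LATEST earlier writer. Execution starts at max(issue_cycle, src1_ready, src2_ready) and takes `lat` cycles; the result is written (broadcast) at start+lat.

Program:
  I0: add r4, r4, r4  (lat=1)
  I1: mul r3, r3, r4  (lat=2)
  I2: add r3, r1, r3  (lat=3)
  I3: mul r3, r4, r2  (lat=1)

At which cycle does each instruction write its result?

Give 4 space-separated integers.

Answer: 2 4 7 5

Derivation:
I0 add r4: issue@1 deps=(None,None) exec_start@1 write@2
I1 mul r3: issue@2 deps=(None,0) exec_start@2 write@4
I2 add r3: issue@3 deps=(None,1) exec_start@4 write@7
I3 mul r3: issue@4 deps=(0,None) exec_start@4 write@5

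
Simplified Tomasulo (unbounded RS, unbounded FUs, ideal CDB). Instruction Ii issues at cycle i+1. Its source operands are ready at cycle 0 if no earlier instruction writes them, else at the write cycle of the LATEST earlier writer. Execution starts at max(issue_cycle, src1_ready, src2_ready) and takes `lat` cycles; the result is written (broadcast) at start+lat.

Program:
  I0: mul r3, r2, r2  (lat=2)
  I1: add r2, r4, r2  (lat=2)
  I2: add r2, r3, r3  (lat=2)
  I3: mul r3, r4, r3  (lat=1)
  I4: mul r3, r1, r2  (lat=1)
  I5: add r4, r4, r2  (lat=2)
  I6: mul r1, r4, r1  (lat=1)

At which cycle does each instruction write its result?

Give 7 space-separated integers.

I0 mul r3: issue@1 deps=(None,None) exec_start@1 write@3
I1 add r2: issue@2 deps=(None,None) exec_start@2 write@4
I2 add r2: issue@3 deps=(0,0) exec_start@3 write@5
I3 mul r3: issue@4 deps=(None,0) exec_start@4 write@5
I4 mul r3: issue@5 deps=(None,2) exec_start@5 write@6
I5 add r4: issue@6 deps=(None,2) exec_start@6 write@8
I6 mul r1: issue@7 deps=(5,None) exec_start@8 write@9

Answer: 3 4 5 5 6 8 9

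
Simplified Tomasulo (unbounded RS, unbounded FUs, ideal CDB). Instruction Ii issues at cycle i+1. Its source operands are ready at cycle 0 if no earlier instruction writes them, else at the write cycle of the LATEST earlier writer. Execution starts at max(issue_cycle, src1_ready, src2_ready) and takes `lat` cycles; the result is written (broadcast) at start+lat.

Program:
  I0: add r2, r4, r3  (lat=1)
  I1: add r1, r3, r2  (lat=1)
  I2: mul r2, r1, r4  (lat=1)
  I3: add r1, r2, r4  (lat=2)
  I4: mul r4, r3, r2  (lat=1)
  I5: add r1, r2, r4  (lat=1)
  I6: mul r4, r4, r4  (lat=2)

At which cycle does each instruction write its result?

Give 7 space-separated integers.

I0 add r2: issue@1 deps=(None,None) exec_start@1 write@2
I1 add r1: issue@2 deps=(None,0) exec_start@2 write@3
I2 mul r2: issue@3 deps=(1,None) exec_start@3 write@4
I3 add r1: issue@4 deps=(2,None) exec_start@4 write@6
I4 mul r4: issue@5 deps=(None,2) exec_start@5 write@6
I5 add r1: issue@6 deps=(2,4) exec_start@6 write@7
I6 mul r4: issue@7 deps=(4,4) exec_start@7 write@9

Answer: 2 3 4 6 6 7 9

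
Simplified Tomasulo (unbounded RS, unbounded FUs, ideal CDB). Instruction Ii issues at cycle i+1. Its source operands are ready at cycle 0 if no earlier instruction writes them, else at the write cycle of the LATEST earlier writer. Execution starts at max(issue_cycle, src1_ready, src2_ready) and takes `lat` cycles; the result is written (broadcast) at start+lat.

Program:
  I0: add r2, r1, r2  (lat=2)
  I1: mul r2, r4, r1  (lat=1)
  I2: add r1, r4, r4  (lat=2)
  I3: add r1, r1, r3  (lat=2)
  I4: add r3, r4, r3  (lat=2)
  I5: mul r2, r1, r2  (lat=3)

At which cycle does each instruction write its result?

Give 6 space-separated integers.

Answer: 3 3 5 7 7 10

Derivation:
I0 add r2: issue@1 deps=(None,None) exec_start@1 write@3
I1 mul r2: issue@2 deps=(None,None) exec_start@2 write@3
I2 add r1: issue@3 deps=(None,None) exec_start@3 write@5
I3 add r1: issue@4 deps=(2,None) exec_start@5 write@7
I4 add r3: issue@5 deps=(None,None) exec_start@5 write@7
I5 mul r2: issue@6 deps=(3,1) exec_start@7 write@10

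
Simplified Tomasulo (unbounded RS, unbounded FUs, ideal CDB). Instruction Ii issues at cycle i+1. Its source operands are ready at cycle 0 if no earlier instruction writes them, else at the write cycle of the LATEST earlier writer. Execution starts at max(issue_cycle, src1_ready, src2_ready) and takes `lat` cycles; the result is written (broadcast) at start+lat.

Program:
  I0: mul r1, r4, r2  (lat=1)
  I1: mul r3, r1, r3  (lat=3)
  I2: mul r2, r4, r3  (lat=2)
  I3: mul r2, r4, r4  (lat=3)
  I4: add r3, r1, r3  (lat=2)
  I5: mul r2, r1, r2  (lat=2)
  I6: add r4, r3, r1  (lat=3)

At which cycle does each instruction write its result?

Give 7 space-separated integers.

I0 mul r1: issue@1 deps=(None,None) exec_start@1 write@2
I1 mul r3: issue@2 deps=(0,None) exec_start@2 write@5
I2 mul r2: issue@3 deps=(None,1) exec_start@5 write@7
I3 mul r2: issue@4 deps=(None,None) exec_start@4 write@7
I4 add r3: issue@5 deps=(0,1) exec_start@5 write@7
I5 mul r2: issue@6 deps=(0,3) exec_start@7 write@9
I6 add r4: issue@7 deps=(4,0) exec_start@7 write@10

Answer: 2 5 7 7 7 9 10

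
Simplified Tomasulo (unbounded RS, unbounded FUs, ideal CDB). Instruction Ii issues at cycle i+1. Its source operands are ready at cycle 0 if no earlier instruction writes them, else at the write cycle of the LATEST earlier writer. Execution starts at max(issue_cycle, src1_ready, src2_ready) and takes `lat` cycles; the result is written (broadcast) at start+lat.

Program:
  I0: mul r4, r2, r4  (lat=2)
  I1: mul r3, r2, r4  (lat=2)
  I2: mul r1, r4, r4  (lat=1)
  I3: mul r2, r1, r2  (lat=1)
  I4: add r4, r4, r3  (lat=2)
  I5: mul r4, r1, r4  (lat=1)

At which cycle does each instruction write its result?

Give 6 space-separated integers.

I0 mul r4: issue@1 deps=(None,None) exec_start@1 write@3
I1 mul r3: issue@2 deps=(None,0) exec_start@3 write@5
I2 mul r1: issue@3 deps=(0,0) exec_start@3 write@4
I3 mul r2: issue@4 deps=(2,None) exec_start@4 write@5
I4 add r4: issue@5 deps=(0,1) exec_start@5 write@7
I5 mul r4: issue@6 deps=(2,4) exec_start@7 write@8

Answer: 3 5 4 5 7 8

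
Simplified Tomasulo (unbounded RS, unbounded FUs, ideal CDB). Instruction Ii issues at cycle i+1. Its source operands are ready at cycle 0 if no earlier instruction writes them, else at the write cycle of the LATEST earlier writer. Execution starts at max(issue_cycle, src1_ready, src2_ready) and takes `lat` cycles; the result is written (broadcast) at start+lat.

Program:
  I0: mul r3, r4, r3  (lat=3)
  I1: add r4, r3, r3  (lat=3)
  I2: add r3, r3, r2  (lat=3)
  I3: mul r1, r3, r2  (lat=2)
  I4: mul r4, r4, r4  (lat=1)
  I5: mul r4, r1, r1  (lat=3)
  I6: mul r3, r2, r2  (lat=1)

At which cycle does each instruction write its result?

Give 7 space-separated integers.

Answer: 4 7 7 9 8 12 8

Derivation:
I0 mul r3: issue@1 deps=(None,None) exec_start@1 write@4
I1 add r4: issue@2 deps=(0,0) exec_start@4 write@7
I2 add r3: issue@3 deps=(0,None) exec_start@4 write@7
I3 mul r1: issue@4 deps=(2,None) exec_start@7 write@9
I4 mul r4: issue@5 deps=(1,1) exec_start@7 write@8
I5 mul r4: issue@6 deps=(3,3) exec_start@9 write@12
I6 mul r3: issue@7 deps=(None,None) exec_start@7 write@8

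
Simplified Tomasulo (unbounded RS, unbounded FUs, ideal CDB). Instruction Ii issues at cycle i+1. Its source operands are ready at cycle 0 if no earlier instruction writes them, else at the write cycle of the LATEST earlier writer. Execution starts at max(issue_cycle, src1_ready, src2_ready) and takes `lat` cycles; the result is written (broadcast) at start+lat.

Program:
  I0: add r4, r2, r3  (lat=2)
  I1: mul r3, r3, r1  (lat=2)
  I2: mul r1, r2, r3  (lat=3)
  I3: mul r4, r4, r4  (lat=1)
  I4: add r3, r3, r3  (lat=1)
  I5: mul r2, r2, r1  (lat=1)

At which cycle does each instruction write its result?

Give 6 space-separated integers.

I0 add r4: issue@1 deps=(None,None) exec_start@1 write@3
I1 mul r3: issue@2 deps=(None,None) exec_start@2 write@4
I2 mul r1: issue@3 deps=(None,1) exec_start@4 write@7
I3 mul r4: issue@4 deps=(0,0) exec_start@4 write@5
I4 add r3: issue@5 deps=(1,1) exec_start@5 write@6
I5 mul r2: issue@6 deps=(None,2) exec_start@7 write@8

Answer: 3 4 7 5 6 8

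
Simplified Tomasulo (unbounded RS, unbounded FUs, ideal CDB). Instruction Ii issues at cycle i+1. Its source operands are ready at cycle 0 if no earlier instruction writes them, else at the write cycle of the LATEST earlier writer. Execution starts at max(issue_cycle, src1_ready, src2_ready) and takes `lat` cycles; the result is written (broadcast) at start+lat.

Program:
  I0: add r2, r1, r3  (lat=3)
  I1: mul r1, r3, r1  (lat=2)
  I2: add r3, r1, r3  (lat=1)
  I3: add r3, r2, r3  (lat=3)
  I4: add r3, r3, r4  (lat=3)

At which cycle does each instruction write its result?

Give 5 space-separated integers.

Answer: 4 4 5 8 11

Derivation:
I0 add r2: issue@1 deps=(None,None) exec_start@1 write@4
I1 mul r1: issue@2 deps=(None,None) exec_start@2 write@4
I2 add r3: issue@3 deps=(1,None) exec_start@4 write@5
I3 add r3: issue@4 deps=(0,2) exec_start@5 write@8
I4 add r3: issue@5 deps=(3,None) exec_start@8 write@11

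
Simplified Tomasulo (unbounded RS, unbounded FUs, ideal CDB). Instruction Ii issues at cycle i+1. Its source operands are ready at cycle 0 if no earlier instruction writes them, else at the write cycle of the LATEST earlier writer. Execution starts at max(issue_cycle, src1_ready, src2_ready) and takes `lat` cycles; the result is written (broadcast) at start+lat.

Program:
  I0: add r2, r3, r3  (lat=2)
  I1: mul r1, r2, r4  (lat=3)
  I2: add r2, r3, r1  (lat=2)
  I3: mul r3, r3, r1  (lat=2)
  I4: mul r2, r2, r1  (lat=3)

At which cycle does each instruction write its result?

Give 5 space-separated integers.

Answer: 3 6 8 8 11

Derivation:
I0 add r2: issue@1 deps=(None,None) exec_start@1 write@3
I1 mul r1: issue@2 deps=(0,None) exec_start@3 write@6
I2 add r2: issue@3 deps=(None,1) exec_start@6 write@8
I3 mul r3: issue@4 deps=(None,1) exec_start@6 write@8
I4 mul r2: issue@5 deps=(2,1) exec_start@8 write@11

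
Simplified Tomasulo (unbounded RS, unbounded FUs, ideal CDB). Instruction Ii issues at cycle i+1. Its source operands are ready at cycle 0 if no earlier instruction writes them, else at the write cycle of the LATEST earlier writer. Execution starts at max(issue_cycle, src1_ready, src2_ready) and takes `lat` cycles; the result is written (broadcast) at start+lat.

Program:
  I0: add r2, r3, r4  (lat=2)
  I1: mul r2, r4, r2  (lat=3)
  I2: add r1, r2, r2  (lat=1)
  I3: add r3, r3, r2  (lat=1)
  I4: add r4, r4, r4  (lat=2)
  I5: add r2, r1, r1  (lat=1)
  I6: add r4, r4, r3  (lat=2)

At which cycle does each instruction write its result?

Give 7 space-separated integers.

I0 add r2: issue@1 deps=(None,None) exec_start@1 write@3
I1 mul r2: issue@2 deps=(None,0) exec_start@3 write@6
I2 add r1: issue@3 deps=(1,1) exec_start@6 write@7
I3 add r3: issue@4 deps=(None,1) exec_start@6 write@7
I4 add r4: issue@5 deps=(None,None) exec_start@5 write@7
I5 add r2: issue@6 deps=(2,2) exec_start@7 write@8
I6 add r4: issue@7 deps=(4,3) exec_start@7 write@9

Answer: 3 6 7 7 7 8 9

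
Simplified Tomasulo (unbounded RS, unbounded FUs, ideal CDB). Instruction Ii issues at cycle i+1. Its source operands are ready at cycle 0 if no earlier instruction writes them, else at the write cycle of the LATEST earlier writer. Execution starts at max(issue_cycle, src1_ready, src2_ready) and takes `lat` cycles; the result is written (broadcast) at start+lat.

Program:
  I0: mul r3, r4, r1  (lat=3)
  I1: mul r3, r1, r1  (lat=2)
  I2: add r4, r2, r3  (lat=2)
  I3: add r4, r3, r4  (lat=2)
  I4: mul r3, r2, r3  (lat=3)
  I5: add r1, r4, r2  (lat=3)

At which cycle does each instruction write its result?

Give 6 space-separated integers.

Answer: 4 4 6 8 8 11

Derivation:
I0 mul r3: issue@1 deps=(None,None) exec_start@1 write@4
I1 mul r3: issue@2 deps=(None,None) exec_start@2 write@4
I2 add r4: issue@3 deps=(None,1) exec_start@4 write@6
I3 add r4: issue@4 deps=(1,2) exec_start@6 write@8
I4 mul r3: issue@5 deps=(None,1) exec_start@5 write@8
I5 add r1: issue@6 deps=(3,None) exec_start@8 write@11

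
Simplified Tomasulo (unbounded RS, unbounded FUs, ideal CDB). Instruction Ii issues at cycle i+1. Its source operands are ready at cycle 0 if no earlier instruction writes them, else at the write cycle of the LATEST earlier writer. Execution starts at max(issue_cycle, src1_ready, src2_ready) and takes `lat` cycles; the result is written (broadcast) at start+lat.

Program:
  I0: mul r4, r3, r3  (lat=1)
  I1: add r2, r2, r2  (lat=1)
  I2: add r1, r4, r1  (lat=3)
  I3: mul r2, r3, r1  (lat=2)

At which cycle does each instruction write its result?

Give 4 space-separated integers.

I0 mul r4: issue@1 deps=(None,None) exec_start@1 write@2
I1 add r2: issue@2 deps=(None,None) exec_start@2 write@3
I2 add r1: issue@3 deps=(0,None) exec_start@3 write@6
I3 mul r2: issue@4 deps=(None,2) exec_start@6 write@8

Answer: 2 3 6 8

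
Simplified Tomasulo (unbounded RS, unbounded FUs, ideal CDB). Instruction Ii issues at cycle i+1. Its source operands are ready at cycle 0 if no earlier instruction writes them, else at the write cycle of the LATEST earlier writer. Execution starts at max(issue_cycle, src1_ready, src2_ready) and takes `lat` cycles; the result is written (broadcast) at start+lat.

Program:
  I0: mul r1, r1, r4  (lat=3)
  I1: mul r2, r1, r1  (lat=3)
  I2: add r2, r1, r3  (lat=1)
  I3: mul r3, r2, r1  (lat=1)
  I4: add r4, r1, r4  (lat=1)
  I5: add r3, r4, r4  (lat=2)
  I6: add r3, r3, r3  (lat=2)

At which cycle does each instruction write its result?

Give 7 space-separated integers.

I0 mul r1: issue@1 deps=(None,None) exec_start@1 write@4
I1 mul r2: issue@2 deps=(0,0) exec_start@4 write@7
I2 add r2: issue@3 deps=(0,None) exec_start@4 write@5
I3 mul r3: issue@4 deps=(2,0) exec_start@5 write@6
I4 add r4: issue@5 deps=(0,None) exec_start@5 write@6
I5 add r3: issue@6 deps=(4,4) exec_start@6 write@8
I6 add r3: issue@7 deps=(5,5) exec_start@8 write@10

Answer: 4 7 5 6 6 8 10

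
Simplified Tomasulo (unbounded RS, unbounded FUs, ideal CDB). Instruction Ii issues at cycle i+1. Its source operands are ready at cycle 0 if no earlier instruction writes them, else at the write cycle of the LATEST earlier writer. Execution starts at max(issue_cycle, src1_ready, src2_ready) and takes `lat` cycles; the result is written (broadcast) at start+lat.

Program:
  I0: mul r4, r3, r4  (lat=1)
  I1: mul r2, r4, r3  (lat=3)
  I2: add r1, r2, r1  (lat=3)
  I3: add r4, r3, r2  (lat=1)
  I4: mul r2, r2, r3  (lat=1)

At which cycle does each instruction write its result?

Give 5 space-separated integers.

Answer: 2 5 8 6 6

Derivation:
I0 mul r4: issue@1 deps=(None,None) exec_start@1 write@2
I1 mul r2: issue@2 deps=(0,None) exec_start@2 write@5
I2 add r1: issue@3 deps=(1,None) exec_start@5 write@8
I3 add r4: issue@4 deps=(None,1) exec_start@5 write@6
I4 mul r2: issue@5 deps=(1,None) exec_start@5 write@6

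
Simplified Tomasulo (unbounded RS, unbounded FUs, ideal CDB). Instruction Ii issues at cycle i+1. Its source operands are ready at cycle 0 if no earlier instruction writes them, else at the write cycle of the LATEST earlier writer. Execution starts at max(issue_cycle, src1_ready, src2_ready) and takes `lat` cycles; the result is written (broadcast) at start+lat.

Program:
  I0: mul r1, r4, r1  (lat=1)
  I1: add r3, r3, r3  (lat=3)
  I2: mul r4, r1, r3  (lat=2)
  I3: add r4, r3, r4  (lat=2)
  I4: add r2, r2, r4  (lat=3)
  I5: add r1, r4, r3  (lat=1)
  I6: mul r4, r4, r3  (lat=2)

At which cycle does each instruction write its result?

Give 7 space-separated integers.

I0 mul r1: issue@1 deps=(None,None) exec_start@1 write@2
I1 add r3: issue@2 deps=(None,None) exec_start@2 write@5
I2 mul r4: issue@3 deps=(0,1) exec_start@5 write@7
I3 add r4: issue@4 deps=(1,2) exec_start@7 write@9
I4 add r2: issue@5 deps=(None,3) exec_start@9 write@12
I5 add r1: issue@6 deps=(3,1) exec_start@9 write@10
I6 mul r4: issue@7 deps=(3,1) exec_start@9 write@11

Answer: 2 5 7 9 12 10 11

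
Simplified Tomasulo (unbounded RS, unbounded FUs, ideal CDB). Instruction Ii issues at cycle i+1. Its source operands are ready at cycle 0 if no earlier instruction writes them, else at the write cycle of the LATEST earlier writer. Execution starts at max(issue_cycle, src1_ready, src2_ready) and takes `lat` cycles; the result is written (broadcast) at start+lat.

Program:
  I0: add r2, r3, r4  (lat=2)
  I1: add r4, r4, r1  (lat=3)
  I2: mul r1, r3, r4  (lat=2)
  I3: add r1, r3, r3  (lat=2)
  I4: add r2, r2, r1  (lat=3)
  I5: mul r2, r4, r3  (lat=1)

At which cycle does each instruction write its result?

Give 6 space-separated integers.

I0 add r2: issue@1 deps=(None,None) exec_start@1 write@3
I1 add r4: issue@2 deps=(None,None) exec_start@2 write@5
I2 mul r1: issue@3 deps=(None,1) exec_start@5 write@7
I3 add r1: issue@4 deps=(None,None) exec_start@4 write@6
I4 add r2: issue@5 deps=(0,3) exec_start@6 write@9
I5 mul r2: issue@6 deps=(1,None) exec_start@6 write@7

Answer: 3 5 7 6 9 7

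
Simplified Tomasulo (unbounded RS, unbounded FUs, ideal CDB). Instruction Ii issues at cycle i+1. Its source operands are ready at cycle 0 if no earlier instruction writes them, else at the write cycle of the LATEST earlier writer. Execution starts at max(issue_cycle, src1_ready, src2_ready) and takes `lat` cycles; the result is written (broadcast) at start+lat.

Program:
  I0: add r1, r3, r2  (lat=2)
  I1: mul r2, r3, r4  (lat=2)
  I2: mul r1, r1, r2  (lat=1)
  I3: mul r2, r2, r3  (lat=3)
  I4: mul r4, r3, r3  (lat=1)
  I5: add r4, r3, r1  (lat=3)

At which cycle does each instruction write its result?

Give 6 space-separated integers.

Answer: 3 4 5 7 6 9

Derivation:
I0 add r1: issue@1 deps=(None,None) exec_start@1 write@3
I1 mul r2: issue@2 deps=(None,None) exec_start@2 write@4
I2 mul r1: issue@3 deps=(0,1) exec_start@4 write@5
I3 mul r2: issue@4 deps=(1,None) exec_start@4 write@7
I4 mul r4: issue@5 deps=(None,None) exec_start@5 write@6
I5 add r4: issue@6 deps=(None,2) exec_start@6 write@9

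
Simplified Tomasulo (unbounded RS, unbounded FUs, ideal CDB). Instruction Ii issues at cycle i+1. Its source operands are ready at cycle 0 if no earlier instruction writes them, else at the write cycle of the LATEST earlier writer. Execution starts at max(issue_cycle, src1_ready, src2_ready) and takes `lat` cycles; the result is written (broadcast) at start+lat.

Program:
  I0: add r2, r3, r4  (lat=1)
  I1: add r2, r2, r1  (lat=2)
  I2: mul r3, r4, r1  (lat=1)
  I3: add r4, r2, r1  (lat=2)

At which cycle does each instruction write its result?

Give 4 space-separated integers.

Answer: 2 4 4 6

Derivation:
I0 add r2: issue@1 deps=(None,None) exec_start@1 write@2
I1 add r2: issue@2 deps=(0,None) exec_start@2 write@4
I2 mul r3: issue@3 deps=(None,None) exec_start@3 write@4
I3 add r4: issue@4 deps=(1,None) exec_start@4 write@6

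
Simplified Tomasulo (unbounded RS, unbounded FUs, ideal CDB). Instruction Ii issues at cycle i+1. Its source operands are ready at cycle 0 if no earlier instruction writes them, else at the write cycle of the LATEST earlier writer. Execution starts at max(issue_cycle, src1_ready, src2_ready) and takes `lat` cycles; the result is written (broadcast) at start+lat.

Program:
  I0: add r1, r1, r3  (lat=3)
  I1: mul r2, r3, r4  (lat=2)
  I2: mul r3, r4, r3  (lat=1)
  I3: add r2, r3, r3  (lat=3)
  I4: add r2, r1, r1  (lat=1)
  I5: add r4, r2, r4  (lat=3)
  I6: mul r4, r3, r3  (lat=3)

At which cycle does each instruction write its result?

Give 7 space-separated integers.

Answer: 4 4 4 7 6 9 10

Derivation:
I0 add r1: issue@1 deps=(None,None) exec_start@1 write@4
I1 mul r2: issue@2 deps=(None,None) exec_start@2 write@4
I2 mul r3: issue@3 deps=(None,None) exec_start@3 write@4
I3 add r2: issue@4 deps=(2,2) exec_start@4 write@7
I4 add r2: issue@5 deps=(0,0) exec_start@5 write@6
I5 add r4: issue@6 deps=(4,None) exec_start@6 write@9
I6 mul r4: issue@7 deps=(2,2) exec_start@7 write@10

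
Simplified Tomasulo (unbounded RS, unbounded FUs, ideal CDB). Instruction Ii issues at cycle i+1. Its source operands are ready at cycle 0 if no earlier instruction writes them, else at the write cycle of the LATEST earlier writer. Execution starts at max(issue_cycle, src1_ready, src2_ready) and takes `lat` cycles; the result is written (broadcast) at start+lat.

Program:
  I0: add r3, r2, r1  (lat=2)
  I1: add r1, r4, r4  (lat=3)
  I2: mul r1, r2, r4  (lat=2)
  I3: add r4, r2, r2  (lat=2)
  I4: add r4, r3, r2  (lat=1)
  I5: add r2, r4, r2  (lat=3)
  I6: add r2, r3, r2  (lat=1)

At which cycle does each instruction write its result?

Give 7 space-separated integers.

Answer: 3 5 5 6 6 9 10

Derivation:
I0 add r3: issue@1 deps=(None,None) exec_start@1 write@3
I1 add r1: issue@2 deps=(None,None) exec_start@2 write@5
I2 mul r1: issue@3 deps=(None,None) exec_start@3 write@5
I3 add r4: issue@4 deps=(None,None) exec_start@4 write@6
I4 add r4: issue@5 deps=(0,None) exec_start@5 write@6
I5 add r2: issue@6 deps=(4,None) exec_start@6 write@9
I6 add r2: issue@7 deps=(0,5) exec_start@9 write@10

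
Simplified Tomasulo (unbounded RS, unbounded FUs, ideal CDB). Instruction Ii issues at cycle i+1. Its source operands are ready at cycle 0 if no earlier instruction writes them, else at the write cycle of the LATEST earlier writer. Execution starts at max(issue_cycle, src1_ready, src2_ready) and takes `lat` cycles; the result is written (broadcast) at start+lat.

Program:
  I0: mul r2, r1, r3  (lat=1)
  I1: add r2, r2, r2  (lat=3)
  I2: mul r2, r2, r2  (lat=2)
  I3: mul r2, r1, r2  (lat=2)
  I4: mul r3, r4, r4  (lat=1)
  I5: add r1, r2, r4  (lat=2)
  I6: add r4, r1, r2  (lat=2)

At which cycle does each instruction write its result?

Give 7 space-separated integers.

Answer: 2 5 7 9 6 11 13

Derivation:
I0 mul r2: issue@1 deps=(None,None) exec_start@1 write@2
I1 add r2: issue@2 deps=(0,0) exec_start@2 write@5
I2 mul r2: issue@3 deps=(1,1) exec_start@5 write@7
I3 mul r2: issue@4 deps=(None,2) exec_start@7 write@9
I4 mul r3: issue@5 deps=(None,None) exec_start@5 write@6
I5 add r1: issue@6 deps=(3,None) exec_start@9 write@11
I6 add r4: issue@7 deps=(5,3) exec_start@11 write@13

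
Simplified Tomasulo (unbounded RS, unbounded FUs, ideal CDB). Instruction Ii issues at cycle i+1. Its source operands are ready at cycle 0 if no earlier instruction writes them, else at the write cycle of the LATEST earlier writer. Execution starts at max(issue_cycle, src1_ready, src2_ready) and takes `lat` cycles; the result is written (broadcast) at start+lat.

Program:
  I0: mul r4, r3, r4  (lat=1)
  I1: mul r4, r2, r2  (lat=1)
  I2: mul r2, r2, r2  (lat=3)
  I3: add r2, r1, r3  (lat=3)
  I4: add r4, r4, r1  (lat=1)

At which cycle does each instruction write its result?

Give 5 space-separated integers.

I0 mul r4: issue@1 deps=(None,None) exec_start@1 write@2
I1 mul r4: issue@2 deps=(None,None) exec_start@2 write@3
I2 mul r2: issue@3 deps=(None,None) exec_start@3 write@6
I3 add r2: issue@4 deps=(None,None) exec_start@4 write@7
I4 add r4: issue@5 deps=(1,None) exec_start@5 write@6

Answer: 2 3 6 7 6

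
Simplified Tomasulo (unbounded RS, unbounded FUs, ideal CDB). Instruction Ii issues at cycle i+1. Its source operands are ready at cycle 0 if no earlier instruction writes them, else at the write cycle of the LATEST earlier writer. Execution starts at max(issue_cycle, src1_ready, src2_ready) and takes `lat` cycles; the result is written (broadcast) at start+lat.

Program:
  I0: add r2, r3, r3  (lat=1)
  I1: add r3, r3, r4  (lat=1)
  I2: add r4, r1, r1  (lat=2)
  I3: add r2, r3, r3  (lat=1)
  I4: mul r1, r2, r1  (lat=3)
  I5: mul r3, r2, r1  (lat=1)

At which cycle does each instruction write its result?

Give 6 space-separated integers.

Answer: 2 3 5 5 8 9

Derivation:
I0 add r2: issue@1 deps=(None,None) exec_start@1 write@2
I1 add r3: issue@2 deps=(None,None) exec_start@2 write@3
I2 add r4: issue@3 deps=(None,None) exec_start@3 write@5
I3 add r2: issue@4 deps=(1,1) exec_start@4 write@5
I4 mul r1: issue@5 deps=(3,None) exec_start@5 write@8
I5 mul r3: issue@6 deps=(3,4) exec_start@8 write@9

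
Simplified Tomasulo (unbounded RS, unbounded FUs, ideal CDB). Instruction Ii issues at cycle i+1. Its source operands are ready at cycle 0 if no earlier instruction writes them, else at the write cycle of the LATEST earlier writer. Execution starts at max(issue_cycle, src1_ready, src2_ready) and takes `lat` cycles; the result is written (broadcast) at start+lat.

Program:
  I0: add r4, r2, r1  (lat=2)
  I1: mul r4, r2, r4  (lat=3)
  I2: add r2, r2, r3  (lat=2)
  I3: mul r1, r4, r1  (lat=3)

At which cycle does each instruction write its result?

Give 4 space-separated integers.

Answer: 3 6 5 9

Derivation:
I0 add r4: issue@1 deps=(None,None) exec_start@1 write@3
I1 mul r4: issue@2 deps=(None,0) exec_start@3 write@6
I2 add r2: issue@3 deps=(None,None) exec_start@3 write@5
I3 mul r1: issue@4 deps=(1,None) exec_start@6 write@9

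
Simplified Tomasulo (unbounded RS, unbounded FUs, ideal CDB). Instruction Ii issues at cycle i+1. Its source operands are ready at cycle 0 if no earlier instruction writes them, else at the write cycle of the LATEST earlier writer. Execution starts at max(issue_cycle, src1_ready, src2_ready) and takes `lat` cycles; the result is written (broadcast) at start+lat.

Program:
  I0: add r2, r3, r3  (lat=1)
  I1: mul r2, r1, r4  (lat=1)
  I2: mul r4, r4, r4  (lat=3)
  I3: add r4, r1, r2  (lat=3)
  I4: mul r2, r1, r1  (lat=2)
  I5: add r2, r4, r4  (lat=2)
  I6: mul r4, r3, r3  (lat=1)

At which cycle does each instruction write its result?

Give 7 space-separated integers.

Answer: 2 3 6 7 7 9 8

Derivation:
I0 add r2: issue@1 deps=(None,None) exec_start@1 write@2
I1 mul r2: issue@2 deps=(None,None) exec_start@2 write@3
I2 mul r4: issue@3 deps=(None,None) exec_start@3 write@6
I3 add r4: issue@4 deps=(None,1) exec_start@4 write@7
I4 mul r2: issue@5 deps=(None,None) exec_start@5 write@7
I5 add r2: issue@6 deps=(3,3) exec_start@7 write@9
I6 mul r4: issue@7 deps=(None,None) exec_start@7 write@8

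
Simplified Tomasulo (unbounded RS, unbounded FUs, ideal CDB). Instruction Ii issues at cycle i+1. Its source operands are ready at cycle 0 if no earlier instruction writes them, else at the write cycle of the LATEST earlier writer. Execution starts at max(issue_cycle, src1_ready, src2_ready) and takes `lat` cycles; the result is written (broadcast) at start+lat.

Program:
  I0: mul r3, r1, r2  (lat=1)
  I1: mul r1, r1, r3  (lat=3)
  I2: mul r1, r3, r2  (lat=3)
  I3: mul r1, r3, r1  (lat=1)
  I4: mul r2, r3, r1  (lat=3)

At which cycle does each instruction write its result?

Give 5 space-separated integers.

I0 mul r3: issue@1 deps=(None,None) exec_start@1 write@2
I1 mul r1: issue@2 deps=(None,0) exec_start@2 write@5
I2 mul r1: issue@3 deps=(0,None) exec_start@3 write@6
I3 mul r1: issue@4 deps=(0,2) exec_start@6 write@7
I4 mul r2: issue@5 deps=(0,3) exec_start@7 write@10

Answer: 2 5 6 7 10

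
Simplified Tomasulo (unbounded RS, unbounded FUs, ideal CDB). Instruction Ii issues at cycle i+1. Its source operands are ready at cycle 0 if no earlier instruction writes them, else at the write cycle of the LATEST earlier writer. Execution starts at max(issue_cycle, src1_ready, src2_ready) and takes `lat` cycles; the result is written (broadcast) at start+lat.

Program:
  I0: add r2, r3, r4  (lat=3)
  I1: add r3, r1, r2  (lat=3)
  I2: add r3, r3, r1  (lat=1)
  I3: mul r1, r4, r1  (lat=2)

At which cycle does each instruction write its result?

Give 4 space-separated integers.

Answer: 4 7 8 6

Derivation:
I0 add r2: issue@1 deps=(None,None) exec_start@1 write@4
I1 add r3: issue@2 deps=(None,0) exec_start@4 write@7
I2 add r3: issue@3 deps=(1,None) exec_start@7 write@8
I3 mul r1: issue@4 deps=(None,None) exec_start@4 write@6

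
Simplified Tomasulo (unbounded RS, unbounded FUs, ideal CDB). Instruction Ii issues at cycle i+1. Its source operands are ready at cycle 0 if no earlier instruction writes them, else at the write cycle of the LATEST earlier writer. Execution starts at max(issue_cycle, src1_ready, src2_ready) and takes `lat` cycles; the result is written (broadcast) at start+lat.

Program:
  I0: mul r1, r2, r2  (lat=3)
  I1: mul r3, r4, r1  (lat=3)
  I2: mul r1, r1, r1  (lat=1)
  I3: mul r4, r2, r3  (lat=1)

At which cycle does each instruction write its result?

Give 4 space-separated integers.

Answer: 4 7 5 8

Derivation:
I0 mul r1: issue@1 deps=(None,None) exec_start@1 write@4
I1 mul r3: issue@2 deps=(None,0) exec_start@4 write@7
I2 mul r1: issue@3 deps=(0,0) exec_start@4 write@5
I3 mul r4: issue@4 deps=(None,1) exec_start@7 write@8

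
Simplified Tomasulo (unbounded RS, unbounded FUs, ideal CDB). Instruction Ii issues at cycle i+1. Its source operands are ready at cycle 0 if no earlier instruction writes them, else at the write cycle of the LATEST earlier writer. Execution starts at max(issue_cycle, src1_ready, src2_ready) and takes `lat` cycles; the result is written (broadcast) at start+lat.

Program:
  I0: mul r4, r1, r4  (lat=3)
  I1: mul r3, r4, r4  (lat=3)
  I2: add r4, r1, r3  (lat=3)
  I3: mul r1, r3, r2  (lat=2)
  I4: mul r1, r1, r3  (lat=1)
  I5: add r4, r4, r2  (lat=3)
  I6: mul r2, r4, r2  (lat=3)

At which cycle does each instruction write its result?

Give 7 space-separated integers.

I0 mul r4: issue@1 deps=(None,None) exec_start@1 write@4
I1 mul r3: issue@2 deps=(0,0) exec_start@4 write@7
I2 add r4: issue@3 deps=(None,1) exec_start@7 write@10
I3 mul r1: issue@4 deps=(1,None) exec_start@7 write@9
I4 mul r1: issue@5 deps=(3,1) exec_start@9 write@10
I5 add r4: issue@6 deps=(2,None) exec_start@10 write@13
I6 mul r2: issue@7 deps=(5,None) exec_start@13 write@16

Answer: 4 7 10 9 10 13 16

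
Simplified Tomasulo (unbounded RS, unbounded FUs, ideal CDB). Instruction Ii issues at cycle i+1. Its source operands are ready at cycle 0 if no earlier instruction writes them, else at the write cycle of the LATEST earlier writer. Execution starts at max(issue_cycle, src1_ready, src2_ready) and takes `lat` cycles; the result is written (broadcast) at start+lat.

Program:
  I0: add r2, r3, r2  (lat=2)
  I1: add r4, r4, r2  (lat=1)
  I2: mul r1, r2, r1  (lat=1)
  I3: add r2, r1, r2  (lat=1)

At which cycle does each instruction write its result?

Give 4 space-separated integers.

Answer: 3 4 4 5

Derivation:
I0 add r2: issue@1 deps=(None,None) exec_start@1 write@3
I1 add r4: issue@2 deps=(None,0) exec_start@3 write@4
I2 mul r1: issue@3 deps=(0,None) exec_start@3 write@4
I3 add r2: issue@4 deps=(2,0) exec_start@4 write@5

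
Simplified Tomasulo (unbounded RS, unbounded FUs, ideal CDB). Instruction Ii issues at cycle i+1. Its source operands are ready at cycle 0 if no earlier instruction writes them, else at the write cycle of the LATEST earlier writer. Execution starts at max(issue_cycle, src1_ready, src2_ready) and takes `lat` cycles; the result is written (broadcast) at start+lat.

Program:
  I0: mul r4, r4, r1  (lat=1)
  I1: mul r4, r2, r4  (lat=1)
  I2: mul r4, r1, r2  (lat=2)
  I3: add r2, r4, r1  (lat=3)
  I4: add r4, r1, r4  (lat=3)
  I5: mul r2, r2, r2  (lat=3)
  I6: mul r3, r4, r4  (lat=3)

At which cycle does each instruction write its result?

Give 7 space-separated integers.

I0 mul r4: issue@1 deps=(None,None) exec_start@1 write@2
I1 mul r4: issue@2 deps=(None,0) exec_start@2 write@3
I2 mul r4: issue@3 deps=(None,None) exec_start@3 write@5
I3 add r2: issue@4 deps=(2,None) exec_start@5 write@8
I4 add r4: issue@5 deps=(None,2) exec_start@5 write@8
I5 mul r2: issue@6 deps=(3,3) exec_start@8 write@11
I6 mul r3: issue@7 deps=(4,4) exec_start@8 write@11

Answer: 2 3 5 8 8 11 11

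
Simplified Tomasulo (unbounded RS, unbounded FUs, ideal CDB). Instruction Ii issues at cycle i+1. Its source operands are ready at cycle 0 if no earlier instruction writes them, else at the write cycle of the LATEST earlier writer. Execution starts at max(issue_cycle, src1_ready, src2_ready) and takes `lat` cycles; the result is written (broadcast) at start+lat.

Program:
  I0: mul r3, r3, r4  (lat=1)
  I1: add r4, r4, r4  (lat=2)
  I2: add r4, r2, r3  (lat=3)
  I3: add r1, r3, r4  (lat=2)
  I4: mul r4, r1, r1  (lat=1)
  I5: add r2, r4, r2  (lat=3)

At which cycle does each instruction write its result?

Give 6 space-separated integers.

I0 mul r3: issue@1 deps=(None,None) exec_start@1 write@2
I1 add r4: issue@2 deps=(None,None) exec_start@2 write@4
I2 add r4: issue@3 deps=(None,0) exec_start@3 write@6
I3 add r1: issue@4 deps=(0,2) exec_start@6 write@8
I4 mul r4: issue@5 deps=(3,3) exec_start@8 write@9
I5 add r2: issue@6 deps=(4,None) exec_start@9 write@12

Answer: 2 4 6 8 9 12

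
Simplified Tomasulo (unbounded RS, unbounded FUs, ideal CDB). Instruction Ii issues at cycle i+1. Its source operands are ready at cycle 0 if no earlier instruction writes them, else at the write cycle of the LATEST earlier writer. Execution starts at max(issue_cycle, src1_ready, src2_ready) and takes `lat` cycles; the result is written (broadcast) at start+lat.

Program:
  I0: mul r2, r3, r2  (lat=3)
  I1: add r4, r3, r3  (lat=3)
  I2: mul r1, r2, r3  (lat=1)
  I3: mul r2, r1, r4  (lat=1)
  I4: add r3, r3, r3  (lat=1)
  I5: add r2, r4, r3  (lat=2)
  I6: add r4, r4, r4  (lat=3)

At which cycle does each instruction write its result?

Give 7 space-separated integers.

I0 mul r2: issue@1 deps=(None,None) exec_start@1 write@4
I1 add r4: issue@2 deps=(None,None) exec_start@2 write@5
I2 mul r1: issue@3 deps=(0,None) exec_start@4 write@5
I3 mul r2: issue@4 deps=(2,1) exec_start@5 write@6
I4 add r3: issue@5 deps=(None,None) exec_start@5 write@6
I5 add r2: issue@6 deps=(1,4) exec_start@6 write@8
I6 add r4: issue@7 deps=(1,1) exec_start@7 write@10

Answer: 4 5 5 6 6 8 10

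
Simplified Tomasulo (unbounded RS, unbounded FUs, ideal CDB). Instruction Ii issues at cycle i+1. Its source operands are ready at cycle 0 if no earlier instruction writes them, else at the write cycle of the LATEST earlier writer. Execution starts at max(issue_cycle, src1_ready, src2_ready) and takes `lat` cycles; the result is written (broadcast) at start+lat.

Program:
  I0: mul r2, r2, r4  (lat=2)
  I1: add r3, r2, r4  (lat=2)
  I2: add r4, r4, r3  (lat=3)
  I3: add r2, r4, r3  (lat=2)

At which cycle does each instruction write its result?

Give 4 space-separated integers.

Answer: 3 5 8 10

Derivation:
I0 mul r2: issue@1 deps=(None,None) exec_start@1 write@3
I1 add r3: issue@2 deps=(0,None) exec_start@3 write@5
I2 add r4: issue@3 deps=(None,1) exec_start@5 write@8
I3 add r2: issue@4 deps=(2,1) exec_start@8 write@10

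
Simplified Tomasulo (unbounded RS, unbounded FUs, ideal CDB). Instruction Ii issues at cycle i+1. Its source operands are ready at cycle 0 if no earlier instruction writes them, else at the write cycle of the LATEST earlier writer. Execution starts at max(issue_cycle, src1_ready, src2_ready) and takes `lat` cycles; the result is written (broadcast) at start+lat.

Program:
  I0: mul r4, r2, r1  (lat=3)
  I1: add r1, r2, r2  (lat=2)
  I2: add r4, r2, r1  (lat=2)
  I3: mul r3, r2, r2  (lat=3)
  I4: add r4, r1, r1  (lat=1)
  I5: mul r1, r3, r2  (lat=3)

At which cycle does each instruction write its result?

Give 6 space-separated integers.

I0 mul r4: issue@1 deps=(None,None) exec_start@1 write@4
I1 add r1: issue@2 deps=(None,None) exec_start@2 write@4
I2 add r4: issue@3 deps=(None,1) exec_start@4 write@6
I3 mul r3: issue@4 deps=(None,None) exec_start@4 write@7
I4 add r4: issue@5 deps=(1,1) exec_start@5 write@6
I5 mul r1: issue@6 deps=(3,None) exec_start@7 write@10

Answer: 4 4 6 7 6 10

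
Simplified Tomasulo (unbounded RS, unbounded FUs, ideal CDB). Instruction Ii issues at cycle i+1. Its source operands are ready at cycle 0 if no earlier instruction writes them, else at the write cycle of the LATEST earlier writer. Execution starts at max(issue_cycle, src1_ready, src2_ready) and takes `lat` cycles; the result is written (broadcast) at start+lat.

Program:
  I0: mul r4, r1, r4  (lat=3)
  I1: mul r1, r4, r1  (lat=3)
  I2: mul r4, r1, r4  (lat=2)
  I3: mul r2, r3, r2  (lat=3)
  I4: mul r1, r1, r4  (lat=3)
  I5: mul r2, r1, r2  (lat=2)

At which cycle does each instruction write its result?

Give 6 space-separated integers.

Answer: 4 7 9 7 12 14

Derivation:
I0 mul r4: issue@1 deps=(None,None) exec_start@1 write@4
I1 mul r1: issue@2 deps=(0,None) exec_start@4 write@7
I2 mul r4: issue@3 deps=(1,0) exec_start@7 write@9
I3 mul r2: issue@4 deps=(None,None) exec_start@4 write@7
I4 mul r1: issue@5 deps=(1,2) exec_start@9 write@12
I5 mul r2: issue@6 deps=(4,3) exec_start@12 write@14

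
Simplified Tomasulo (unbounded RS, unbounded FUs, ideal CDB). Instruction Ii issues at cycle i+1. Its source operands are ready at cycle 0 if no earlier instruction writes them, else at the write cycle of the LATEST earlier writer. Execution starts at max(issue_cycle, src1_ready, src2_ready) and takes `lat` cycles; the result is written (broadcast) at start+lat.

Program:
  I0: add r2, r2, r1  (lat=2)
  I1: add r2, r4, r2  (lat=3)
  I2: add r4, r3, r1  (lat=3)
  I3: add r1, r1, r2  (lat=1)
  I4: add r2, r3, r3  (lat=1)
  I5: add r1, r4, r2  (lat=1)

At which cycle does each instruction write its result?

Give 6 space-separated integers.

Answer: 3 6 6 7 6 7

Derivation:
I0 add r2: issue@1 deps=(None,None) exec_start@1 write@3
I1 add r2: issue@2 deps=(None,0) exec_start@3 write@6
I2 add r4: issue@3 deps=(None,None) exec_start@3 write@6
I3 add r1: issue@4 deps=(None,1) exec_start@6 write@7
I4 add r2: issue@5 deps=(None,None) exec_start@5 write@6
I5 add r1: issue@6 deps=(2,4) exec_start@6 write@7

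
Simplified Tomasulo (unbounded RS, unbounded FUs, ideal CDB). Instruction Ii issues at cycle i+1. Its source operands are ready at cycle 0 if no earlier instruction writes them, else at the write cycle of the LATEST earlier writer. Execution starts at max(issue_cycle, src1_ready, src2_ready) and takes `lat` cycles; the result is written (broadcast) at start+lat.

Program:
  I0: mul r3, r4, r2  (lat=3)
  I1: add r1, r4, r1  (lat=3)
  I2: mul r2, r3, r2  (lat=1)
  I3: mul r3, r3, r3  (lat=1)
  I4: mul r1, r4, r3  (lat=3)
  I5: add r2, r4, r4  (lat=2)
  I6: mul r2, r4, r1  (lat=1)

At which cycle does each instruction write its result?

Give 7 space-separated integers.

I0 mul r3: issue@1 deps=(None,None) exec_start@1 write@4
I1 add r1: issue@2 deps=(None,None) exec_start@2 write@5
I2 mul r2: issue@3 deps=(0,None) exec_start@4 write@5
I3 mul r3: issue@4 deps=(0,0) exec_start@4 write@5
I4 mul r1: issue@5 deps=(None,3) exec_start@5 write@8
I5 add r2: issue@6 deps=(None,None) exec_start@6 write@8
I6 mul r2: issue@7 deps=(None,4) exec_start@8 write@9

Answer: 4 5 5 5 8 8 9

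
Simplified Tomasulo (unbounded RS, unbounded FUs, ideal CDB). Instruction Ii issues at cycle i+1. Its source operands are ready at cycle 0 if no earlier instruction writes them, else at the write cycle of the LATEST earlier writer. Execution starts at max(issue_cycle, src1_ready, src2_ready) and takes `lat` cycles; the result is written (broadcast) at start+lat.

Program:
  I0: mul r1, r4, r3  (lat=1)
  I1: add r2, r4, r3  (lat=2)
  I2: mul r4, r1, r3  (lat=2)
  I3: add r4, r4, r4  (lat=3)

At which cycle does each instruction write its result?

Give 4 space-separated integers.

Answer: 2 4 5 8

Derivation:
I0 mul r1: issue@1 deps=(None,None) exec_start@1 write@2
I1 add r2: issue@2 deps=(None,None) exec_start@2 write@4
I2 mul r4: issue@3 deps=(0,None) exec_start@3 write@5
I3 add r4: issue@4 deps=(2,2) exec_start@5 write@8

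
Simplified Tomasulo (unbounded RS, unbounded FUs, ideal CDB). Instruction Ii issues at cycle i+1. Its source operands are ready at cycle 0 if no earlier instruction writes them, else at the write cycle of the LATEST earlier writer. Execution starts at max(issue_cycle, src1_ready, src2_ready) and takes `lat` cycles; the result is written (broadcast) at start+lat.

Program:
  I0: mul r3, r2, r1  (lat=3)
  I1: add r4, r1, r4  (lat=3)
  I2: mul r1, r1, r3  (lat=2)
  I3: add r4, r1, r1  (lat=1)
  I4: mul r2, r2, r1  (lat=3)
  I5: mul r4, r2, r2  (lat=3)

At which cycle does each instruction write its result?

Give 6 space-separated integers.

I0 mul r3: issue@1 deps=(None,None) exec_start@1 write@4
I1 add r4: issue@2 deps=(None,None) exec_start@2 write@5
I2 mul r1: issue@3 deps=(None,0) exec_start@4 write@6
I3 add r4: issue@4 deps=(2,2) exec_start@6 write@7
I4 mul r2: issue@5 deps=(None,2) exec_start@6 write@9
I5 mul r4: issue@6 deps=(4,4) exec_start@9 write@12

Answer: 4 5 6 7 9 12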